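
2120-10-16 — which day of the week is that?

Doomsday rule: the anchor day for the 2100s is Sunday. For year 20: 20÷12 = 1 r 8, and 8÷4 = 2, so 1+8+2 = 11.
Sunday + 11 ≡ Thursday — that's 2120's doomsday.
In October the doomsday date is Oct 10.
Oct 16 is 6 days after Oct 10; 6 mod 7 = 6, so Thursday + 6 = Wednesday.

Wednesday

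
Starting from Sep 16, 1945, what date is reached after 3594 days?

July 20, 1955

+365 (one year) → Sep 16, 1946 (3229 left).
+365 (one year) → Sep 16, 1947 (2864 left).
+366 (one year; includes Feb 29, 1948) → Sep 16, 1948 (2498 left).
+365 (one year) → Sep 16, 1949 (2133 left).
+365 (one year) → Sep 16, 1950 (1768 left).
+365 (one year) → Sep 16, 1951 (1403 left).
+366 (one year; includes Feb 29, 1952) → Sep 16, 1952 (1037 left).
+365 (one year) → Sep 16, 1953 (672 left).
+365 (one year) → Sep 16, 1954 (307 left).
Sep has 30 days: +15 → Oct 1, 1954 (292 left).
Oct has 31 days: +31 → Nov 1, 1954 (261 left).
Nov has 30 days: +30 → Dec 1, 1954 (231 left).
Dec has 31 days: +31 → Jan 1, 1955 (200 left).
Jan has 31 days: +31 → Feb 1, 1955 (169 left).
Feb has 28 days: +28 → Mar 1, 1955 (141 left).
Mar has 31 days: +31 → Apr 1, 1955 (110 left).
Apr has 30 days: +30 → May 1, 1955 (80 left).
May has 31 days: +31 → Jun 1, 1955 (49 left).
Jun has 30 days: +30 → Jul 1, 1955 (19 left).
+19 → Jul 20, 1955.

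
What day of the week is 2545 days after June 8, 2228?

Jun 8, 2228 is a Sunday.
2545 mod 7 = 4, so 2545 days after a Sunday is Sunday + 4 = Thursday.

Thursday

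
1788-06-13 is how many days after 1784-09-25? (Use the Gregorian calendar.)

1357

Sep 25, 1784 → Sep 25, 1785: 365 days.
Sep 25, 1785 → Sep 25, 1786: 365 days.
Sep 25, 1786 → Sep 25, 1787: 365 days.
Sep 25, 1787 → Oct 25, 1787: 30 days (September has 30).
Oct 25, 1787 → Nov 25, 1787: 31 days (October has 31).
Nov 25, 1787 → Dec 25, 1787: 30 days (November has 30).
Dec 25, 1787 → Jan 25, 1788: 31 days (December has 31).
Jan 25, 1788 → Feb 25, 1788: 31 days (January has 31).
Feb 25, 1788 → Mar 25, 1788: 29 days (February has 29).
Mar 25, 1788 → Apr 25, 1788: 31 days (March has 31).
Apr 25, 1788 → May 25, 1788: 30 days (April has 30).
May 25, 1788 → Jun 13, 1788: 19 days.
Total: 1357 days.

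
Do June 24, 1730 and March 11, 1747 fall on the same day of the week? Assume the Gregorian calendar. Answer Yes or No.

From Jun 24, 1730 to Mar 11, 1747 is 6104 days.
6104 mod 7 = 0, so they are the same weekday.
(Jun 24, 1730 is a Saturday; Mar 11, 1747 is a Saturday.)

Yes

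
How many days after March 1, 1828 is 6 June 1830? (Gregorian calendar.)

Mar 1, 1828 → Mar 1, 1829: 365 days.
Mar 1, 1829 → Mar 1, 1830: 365 days.
Mar 1, 1830 → Apr 1, 1830: 31 days (March has 31).
Apr 1, 1830 → May 1, 1830: 30 days (April has 30).
May 1, 1830 → Jun 1, 1830: 31 days (May has 31).
Jun 1, 1830 → Jun 6, 1830: 5 days.
Total: 827 days.

827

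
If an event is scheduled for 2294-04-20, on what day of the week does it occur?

Friday

Doomsday rule: the anchor day for the 2200s is Friday. For year 94: 94÷12 = 7 r 10, and 10÷4 = 2, so 7+10+2 = 19.
Friday + 19 ≡ Wednesday — that's 2294's doomsday.
In April the doomsday date is Apr 4.
Apr 20 is 16 days after Apr 4; 16 mod 7 = 2, so Wednesday + 2 = Friday.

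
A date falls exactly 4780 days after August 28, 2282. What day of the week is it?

First find the weekday of Aug 28, 2282. Doomsday rule: the anchor day for the 2200s is Friday. For year 82: 82÷12 = 6 r 10, and 10÷4 = 2, so 6+10+2 = 18.
Friday + 18 ≡ Tuesday — that's 2282's doomsday.
In August the doomsday date is Aug 8.
Aug 28 is 20 days after Aug 8; 20 mod 7 = 6, so Tuesday + 6 = Monday.
4780 mod 7 = 6, so 4780 days after a Monday is Monday + 6 = Sunday.

Sunday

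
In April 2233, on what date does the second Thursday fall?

April 1, 2233 is a Monday.
The first Thursday is therefore April 4 (3 days later).
The second Thursday is 4 + 1×7 = April 11.

April 11, 2233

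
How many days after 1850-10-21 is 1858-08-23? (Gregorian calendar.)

Oct 21, 1850 → Oct 21, 1851: 365 days.
Oct 21, 1851 → Oct 21, 1852: 366 days (Feb 29, 1852 is in that span).
Oct 21, 1852 → Oct 21, 1853: 365 days.
Oct 21, 1853 → Oct 21, 1854: 365 days.
Oct 21, 1854 → Oct 21, 1855: 365 days.
Oct 21, 1855 → Oct 21, 1856: 366 days (Feb 29, 1856 is in that span).
Oct 21, 1856 → Oct 21, 1857: 365 days.
Oct 21, 1857 → Nov 21, 1857: 31 days (October has 31).
Nov 21, 1857 → Dec 21, 1857: 30 days (November has 30).
Dec 21, 1857 → Jan 21, 1858: 31 days (December has 31).
Jan 21, 1858 → Feb 21, 1858: 31 days (January has 31).
Feb 21, 1858 → Mar 21, 1858: 28 days (February has 28).
Mar 21, 1858 → Apr 21, 1858: 31 days (March has 31).
Apr 21, 1858 → May 21, 1858: 30 days (April has 30).
May 21, 1858 → Jun 21, 1858: 31 days (May has 31).
Jun 21, 1858 → Jul 21, 1858: 30 days (June has 30).
Jul 21, 1858 → Aug 21, 1858: 31 days (July has 31).
Aug 21, 1858 → Aug 23, 1858: 2 days.
Total: 2863 days.

2863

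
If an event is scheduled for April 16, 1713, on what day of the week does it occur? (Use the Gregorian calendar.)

Doomsday rule: the anchor day for the 1700s is Sunday. For year 13: 13÷12 = 1 r 1, and 1÷4 = 0, so 1+1+0 = 2.
Sunday + 2 ≡ Tuesday — that's 1713's doomsday.
In April the doomsday date is Apr 4.
Apr 16 is 12 days after Apr 4; 12 mod 7 = 5, so Tuesday + 5 = Sunday.

Sunday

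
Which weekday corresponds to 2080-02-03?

Saturday

January 1, 2080 is a Monday.
Jan 1, 2080 → Feb 1, 2080: 31 days (January has 31).
Feb 1, 2080 → Feb 3, 2080: 2 days.
Total: 33 days.
33 mod 7 = 5, so Monday + 5 = Saturday.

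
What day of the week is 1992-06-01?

January 1, 1992 is a Wednesday.
Jan 1, 1992 → Feb 1, 1992: 31 days (January has 31).
Feb 1, 1992 → Mar 1, 1992: 29 days (February has 29).
Mar 1, 1992 → Apr 1, 1992: 31 days (March has 31).
Apr 1, 1992 → May 1, 1992: 30 days (April has 30).
May 1, 1992 → Jun 1, 1992: 31 days.
Total: 152 days.
152 mod 7 = 5, so Wednesday + 5 = Monday.

Monday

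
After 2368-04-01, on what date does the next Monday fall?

April 8, 2368

Apr 1, 2368 is a Monday.
From Monday to the next Monday is 7 days.
Apr 1, 2368 + 7 = Apr 8, 2368.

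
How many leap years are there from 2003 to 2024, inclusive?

Multiples of 4 in [2003,2024]: 6.
Of those, multiples of 100: 0 (not leap unless ÷400).
Multiples of 400: 0.
Leap years = 6 − 0 + 0 = 6.

6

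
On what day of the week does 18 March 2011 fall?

Doomsday rule: the anchor day for the 2000s is Tuesday. For year 11: 11÷12 = 0 r 11, and 11÷4 = 2, so 0+11+2 = 13.
Tuesday + 13 ≡ Monday — that's 2011's doomsday.
In March the doomsday date is Mar 14.
Mar 18 is 4 days after Mar 14; 4 mod 7 = 4, so Monday + 4 = Friday.

Friday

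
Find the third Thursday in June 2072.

June 16, 2072

June 1, 2072 is a Wednesday.
The first Thursday is therefore June 2 (1 days later).
The third Thursday is 2 + 2×7 = June 16.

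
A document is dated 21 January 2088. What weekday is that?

Wednesday

Doomsday rule: the anchor day for the 2000s is Tuesday. For year 88: 88÷12 = 7 r 4, and 4÷4 = 1, so 7+4+1 = 12.
Tuesday + 12 ≡ Sunday — that's 2088's doomsday.
In January the doomsday date is Jan 4 (2088 is a leap year (divisible by 4)).
Jan 21 is 17 days after Jan 4; 17 mod 7 = 3, so Sunday + 3 = Wednesday.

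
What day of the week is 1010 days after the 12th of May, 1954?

May 12, 1954 is a Wednesday.
1010 mod 7 = 2, so 1010 days after a Wednesday is Wednesday + 2 = Friday.

Friday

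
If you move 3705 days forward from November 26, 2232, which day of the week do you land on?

Nov 26, 2232 is a Monday.
3705 mod 7 = 2, so 3705 days after a Monday is Monday + 2 = Wednesday.

Wednesday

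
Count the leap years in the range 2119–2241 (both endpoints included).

Multiples of 4 in [2119,2241]: 31.
Of those, multiples of 100: 1 (not leap unless ÷400).
Multiples of 400: 0.
Leap years = 31 − 1 + 0 = 30.

30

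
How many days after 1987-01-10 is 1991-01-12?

1463

Jan 10, 1987 → Jan 10, 1988: 365 days.
Jan 10, 1988 → Jan 10, 1989: 366 days (Feb 29, 1988 is in that span).
Jan 10, 1989 → Jan 10, 1990: 365 days.
Jan 10, 1990 → Feb 10, 1990: 31 days (January has 31).
Feb 10, 1990 → Mar 10, 1990: 28 days (February has 28).
Mar 10, 1990 → Apr 10, 1990: 31 days (March has 31).
Apr 10, 1990 → May 10, 1990: 30 days (April has 30).
May 10, 1990 → Jun 10, 1990: 31 days (May has 31).
Jun 10, 1990 → Jul 10, 1990: 30 days (June has 30).
Jul 10, 1990 → Aug 10, 1990: 31 days (July has 31).
Aug 10, 1990 → Sep 10, 1990: 31 days (August has 31).
Sep 10, 1990 → Oct 10, 1990: 30 days (September has 30).
Oct 10, 1990 → Nov 10, 1990: 31 days (October has 31).
Nov 10, 1990 → Dec 10, 1990: 30 days (November has 30).
Dec 10, 1990 → Jan 10, 1991: 31 days (December has 31).
Jan 10, 1991 → Jan 12, 1991: 2 days.
Total: 1463 days.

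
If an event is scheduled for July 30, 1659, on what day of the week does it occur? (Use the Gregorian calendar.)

Doomsday rule: the anchor day for the 1600s is Tuesday. For year 59: 59÷12 = 4 r 11, and 11÷4 = 2, so 4+11+2 = 17.
Tuesday + 17 ≡ Friday — that's 1659's doomsday.
In July the doomsday date is Jul 11.
Jul 30 is 19 days after Jul 11; 19 mod 7 = 5, so Friday + 5 = Wednesday.

Wednesday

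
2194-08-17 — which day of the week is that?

Sunday

Doomsday rule: the anchor day for the 2100s is Sunday. For year 94: 94÷12 = 7 r 10, and 10÷4 = 2, so 7+10+2 = 19.
Sunday + 19 ≡ Friday — that's 2194's doomsday.
In August the doomsday date is Aug 8.
Aug 17 is 9 days after Aug 8; 9 mod 7 = 2, so Friday + 2 = Sunday.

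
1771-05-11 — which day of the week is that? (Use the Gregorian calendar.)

Doomsday rule: the anchor day for the 1700s is Sunday. For year 71: 71÷12 = 5 r 11, and 11÷4 = 2, so 5+11+2 = 18.
Sunday + 18 ≡ Thursday — that's 1771's doomsday.
In May the doomsday date is May 9.
May 11 is 2 days after May 9; 2 mod 7 = 2, so Thursday + 2 = Saturday.

Saturday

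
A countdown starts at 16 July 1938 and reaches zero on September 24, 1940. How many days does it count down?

Jul 16, 1938 → Jul 16, 1939: 365 days.
Jul 16, 1939 → Jul 16, 1940: 366 days (Feb 29, 1940 is in that span).
Jul 16, 1940 → Aug 16, 1940: 31 days (July has 31).
Aug 16, 1940 → Sep 16, 1940: 31 days (August has 31).
Sep 16, 1940 → Sep 24, 1940: 8 days.
Total: 801 days.

801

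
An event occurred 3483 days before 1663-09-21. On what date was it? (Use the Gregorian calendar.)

−365 (one year) → Sep 21, 1662 (3118 left).
−365 (one year) → Sep 21, 1661 (2753 left).
−365 (one year) → Sep 21, 1660 (2388 left).
−366 (one year; includes Feb 29, 1660) → Sep 21, 1659 (2022 left).
−365 (one year) → Sep 21, 1658 (1657 left).
−365 (one year) → Sep 21, 1657 (1292 left).
−365 (one year) → Sep 21, 1656 (927 left).
−366 (one year; includes Feb 29, 1656) → Sep 21, 1655 (561 left).
−365 (one year) → Sep 21, 1654 (196 left).
−21 → Aug 31, 1654 (end of Aug, 31 days; 175 left).
−31 → Jul 31, 1654 (end of Jul, 31 days; 144 left).
−31 → Jun 30, 1654 (end of Jun, 30 days; 113 left).
−30 → May 31, 1654 (end of May, 31 days; 83 left).
−31 → Apr 30, 1654 (end of Apr, 30 days; 52 left).
−30 → Mar 31, 1654 (end of Mar, 31 days; 22 left).
−22 → Mar 9, 1654.

March 9, 1654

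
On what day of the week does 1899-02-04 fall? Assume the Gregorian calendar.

Saturday

Doomsday rule: the anchor day for the 1800s is Friday. For year 99: 99÷12 = 8 r 3, and 3÷4 = 0, so 8+3+0 = 11.
Friday + 11 ≡ Tuesday — that's 1899's doomsday.
In February the doomsday date is Feb 28 (1899 is not a leap year).
Feb 4 is 24 days before Feb 28; 24 mod 7 = 3, so Tuesday − 3 = Saturday.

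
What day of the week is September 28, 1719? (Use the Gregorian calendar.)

Doomsday rule: the anchor day for the 1700s is Sunday. For year 19: 19÷12 = 1 r 7, and 7÷4 = 1, so 1+7+1 = 9.
Sunday + 9 ≡ Tuesday — that's 1719's doomsday.
In September the doomsday date is Sep 5.
Sep 28 is 23 days after Sep 5; 23 mod 7 = 2, so Tuesday + 2 = Thursday.

Thursday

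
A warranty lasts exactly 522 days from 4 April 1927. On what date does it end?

September 7, 1928

+366 (one year; includes Feb 29, 1928) → Apr 4, 1928 (156 left).
Apr has 30 days: +27 → May 1, 1928 (129 left).
May has 31 days: +31 → Jun 1, 1928 (98 left).
Jun has 30 days: +30 → Jul 1, 1928 (68 left).
Jul has 31 days: +31 → Aug 1, 1928 (37 left).
Aug has 31 days: +31 → Sep 1, 1928 (6 left).
+6 → Sep 7, 1928.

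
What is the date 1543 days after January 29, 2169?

April 21, 2173

+365 (one year) → Jan 29, 2170 (1178 left).
+365 (one year) → Jan 29, 2171 (813 left).
+365 (one year) → Jan 29, 2172 (448 left).
+366 (one year; includes Feb 29, 2172) → Jan 29, 2173 (82 left).
Jan has 31 days: +3 → Feb 1, 2173 (79 left).
Feb has 28 days: +28 → Mar 1, 2173 (51 left).
Mar has 31 days: +31 → Apr 1, 2173 (20 left).
+20 → Apr 21, 2173.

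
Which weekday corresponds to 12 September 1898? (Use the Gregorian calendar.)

Doomsday rule: the anchor day for the 1800s is Friday. For year 98: 98÷12 = 8 r 2, and 2÷4 = 0, so 8+2+0 = 10.
Friday + 10 ≡ Monday — that's 1898's doomsday.
In September the doomsday date is Sep 5.
Sep 12 is 7 days after Sep 5; 7 mod 7 = 0, so Monday + 0 = Monday.

Monday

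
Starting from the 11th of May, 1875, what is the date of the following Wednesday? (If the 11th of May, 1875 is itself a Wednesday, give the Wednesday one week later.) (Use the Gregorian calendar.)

May 12, 1875

May 11, 1875 is a Tuesday.
From Tuesday to the next Wednesday is 1 day.
May 11, 1875 + 1 = May 12, 1875.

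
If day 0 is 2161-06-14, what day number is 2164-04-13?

Jun 14, 2161 → Jun 14, 2162: 365 days.
Jun 14, 2162 → Jun 14, 2163: 365 days.
Jun 14, 2163 → Jul 14, 2163: 30 days (June has 30).
Jul 14, 2163 → Aug 14, 2163: 31 days (July has 31).
Aug 14, 2163 → Sep 14, 2163: 31 days (August has 31).
Sep 14, 2163 → Oct 14, 2163: 30 days (September has 30).
Oct 14, 2163 → Nov 14, 2163: 31 days (October has 31).
Nov 14, 2163 → Dec 14, 2163: 30 days (November has 30).
Dec 14, 2163 → Jan 14, 2164: 31 days (December has 31).
Jan 14, 2164 → Feb 14, 2164: 31 days (January has 31).
Feb 14, 2164 → Mar 14, 2164: 29 days (February has 29).
Mar 14, 2164 → Apr 13, 2164: 30 days.
Total: 1034 days.

1034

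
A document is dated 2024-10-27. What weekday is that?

Sunday

Doomsday rule: the anchor day for the 2000s is Tuesday. For year 24: 24÷12 = 2 r 0, and 0÷4 = 0, so 2+0+0 = 2.
Tuesday + 2 ≡ Thursday — that's 2024's doomsday.
In October the doomsday date is Oct 10.
Oct 27 is 17 days after Oct 10; 17 mod 7 = 3, so Thursday + 3 = Sunday.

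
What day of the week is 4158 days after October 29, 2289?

First find the weekday of Oct 29, 2289. Doomsday rule: the anchor day for the 2200s is Friday. For year 89: 89÷12 = 7 r 5, and 5÷4 = 1, so 7+5+1 = 13.
Friday + 13 ≡ Thursday — that's 2289's doomsday.
In October the doomsday date is Oct 10.
Oct 29 is 19 days after Oct 10; 19 mod 7 = 5, so Thursday + 5 = Tuesday.
4158 mod 7 = 0, so 4158 days after a Tuesday is Tuesday + 0 = Tuesday.

Tuesday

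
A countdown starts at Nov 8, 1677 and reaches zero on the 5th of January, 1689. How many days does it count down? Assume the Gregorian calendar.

Nov 8, 1677 → Nov 8, 1678: 365 days.
Nov 8, 1678 → Nov 8, 1679: 365 days.
Nov 8, 1679 → Nov 8, 1680: 366 days (Feb 29, 1680 is in that span).
Nov 8, 1680 → Nov 8, 1681: 365 days.
Nov 8, 1681 → Nov 8, 1682: 365 days.
Nov 8, 1682 → Nov 8, 1683: 365 days.
Nov 8, 1683 → Nov 8, 1684: 366 days (Feb 29, 1684 is in that span).
Nov 8, 1684 → Nov 8, 1685: 365 days.
Nov 8, 1685 → Nov 8, 1686: 365 days.
Nov 8, 1686 → Nov 8, 1687: 365 days.
Nov 8, 1687 → Nov 8, 1688: 366 days (Feb 29, 1688 is in that span).
Nov 8, 1688 → Dec 8, 1688: 30 days (November has 30).
Dec 8, 1688 → Jan 5, 1689: 28 days.
Total: 4076 days.

4076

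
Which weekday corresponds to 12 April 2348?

Doomsday rule: the anchor day for the 2300s is Wednesday. For year 48: 48÷12 = 4 r 0, and 0÷4 = 0, so 4+0+0 = 4.
Wednesday + 4 ≡ Sunday — that's 2348's doomsday.
In April the doomsday date is Apr 4.
Apr 12 is 8 days after Apr 4; 8 mod 7 = 1, so Sunday + 1 = Monday.

Monday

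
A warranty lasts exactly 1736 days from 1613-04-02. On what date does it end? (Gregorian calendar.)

January 2, 1618

+365 (one year) → Apr 2, 1614 (1371 left).
+365 (one year) → Apr 2, 1615 (1006 left).
+366 (one year; includes Feb 29, 1616) → Apr 2, 1616 (640 left).
+365 (one year) → Apr 2, 1617 (275 left).
Apr has 30 days: +29 → May 1, 1617 (246 left).
May has 31 days: +31 → Jun 1, 1617 (215 left).
Jun has 30 days: +30 → Jul 1, 1617 (185 left).
Jul has 31 days: +31 → Aug 1, 1617 (154 left).
Aug has 31 days: +31 → Sep 1, 1617 (123 left).
Sep has 30 days: +30 → Oct 1, 1617 (93 left).
Oct has 31 days: +31 → Nov 1, 1617 (62 left).
Nov has 30 days: +30 → Dec 1, 1617 (32 left).
Dec has 31 days: +31 → Jan 1, 1618 (1 left).
+1 → Jan 2, 1618.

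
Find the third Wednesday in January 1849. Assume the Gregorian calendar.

January 17, 1849

January 1, 1849 is a Monday.
The first Wednesday is therefore January 3 (2 days later).
The third Wednesday is 3 + 2×7 = January 17.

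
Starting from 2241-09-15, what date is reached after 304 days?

Sep has 30 days: +16 → Oct 1, 2241 (288 left).
Oct has 31 days: +31 → Nov 1, 2241 (257 left).
Nov has 30 days: +30 → Dec 1, 2241 (227 left).
Dec has 31 days: +31 → Jan 1, 2242 (196 left).
Jan has 31 days: +31 → Feb 1, 2242 (165 left).
Feb has 28 days: +28 → Mar 1, 2242 (137 left).
Mar has 31 days: +31 → Apr 1, 2242 (106 left).
Apr has 30 days: +30 → May 1, 2242 (76 left).
May has 31 days: +31 → Jun 1, 2242 (45 left).
Jun has 30 days: +30 → Jul 1, 2242 (15 left).
+15 → Jul 16, 2242.

July 16, 2242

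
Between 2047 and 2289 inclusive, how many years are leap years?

59

Multiples of 4 in [2047,2289]: 61.
Of those, multiples of 100: 2 (not leap unless ÷400).
Multiples of 400: 0.
Leap years = 61 − 2 + 0 = 59.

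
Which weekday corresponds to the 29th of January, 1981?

Thursday

Doomsday rule: the anchor day for the 1900s is Wednesday. For year 81: 81÷12 = 6 r 9, and 9÷4 = 2, so 6+9+2 = 17.
Wednesday + 17 ≡ Saturday — that's 1981's doomsday.
In January the doomsday date is Jan 3 (1981 is not a leap year).
Jan 29 is 26 days after Jan 3; 26 mod 7 = 5, so Saturday + 5 = Thursday.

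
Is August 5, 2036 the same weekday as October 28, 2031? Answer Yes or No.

From Oct 28, 2031 to Aug 5, 2036 is 1743 days.
1743 mod 7 = 0, so they are the same weekday.
(Oct 28, 2031 is a Tuesday; Aug 5, 2036 is a Tuesday.)

Yes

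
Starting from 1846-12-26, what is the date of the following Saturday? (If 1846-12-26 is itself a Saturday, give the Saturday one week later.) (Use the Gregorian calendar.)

Dec 26, 1846 is a Saturday.
From Saturday to the next Saturday is 7 days.
Dec 26, 1846 + 7 = Jan 2, 1847.

January 2, 1847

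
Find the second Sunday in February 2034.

February 12, 2034

February 1, 2034 is a Wednesday.
The first Sunday is therefore February 5 (4 days later).
The second Sunday is 5 + 1×7 = February 12.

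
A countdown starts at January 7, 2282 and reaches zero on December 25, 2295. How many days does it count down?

Jan 7, 2282 → Jan 7, 2283: 365 days.
Jan 7, 2283 → Jan 7, 2284: 365 days.
Jan 7, 2284 → Jan 7, 2285: 366 days (Feb 29, 2284 is in that span).
Jan 7, 2285 → Jan 7, 2286: 365 days.
Jan 7, 2286 → Jan 7, 2287: 365 days.
Jan 7, 2287 → Jan 7, 2288: 365 days.
Jan 7, 2288 → Jan 7, 2289: 366 days (Feb 29, 2288 is in that span).
Jan 7, 2289 → Jan 7, 2290: 365 days.
Jan 7, 2290 → Jan 7, 2291: 365 days.
Jan 7, 2291 → Jan 7, 2292: 365 days.
Jan 7, 2292 → Jan 7, 2293: 366 days (Feb 29, 2292 is in that span).
Jan 7, 2293 → Jan 7, 2294: 365 days.
Jan 7, 2294 → Jan 7, 2295: 365 days.
Jan 7, 2295 → Feb 7, 2295: 31 days (January has 31).
Feb 7, 2295 → Mar 7, 2295: 28 days (February has 28).
Mar 7, 2295 → Apr 7, 2295: 31 days (March has 31).
Apr 7, 2295 → May 7, 2295: 30 days (April has 30).
May 7, 2295 → Jun 7, 2295: 31 days (May has 31).
Jun 7, 2295 → Jul 7, 2295: 30 days (June has 30).
Jul 7, 2295 → Aug 7, 2295: 31 days (July has 31).
Aug 7, 2295 → Sep 7, 2295: 31 days (August has 31).
Sep 7, 2295 → Oct 7, 2295: 30 days (September has 30).
Oct 7, 2295 → Nov 7, 2295: 31 days (October has 31).
Nov 7, 2295 → Dec 7, 2295: 30 days (November has 30).
Dec 7, 2295 → Dec 25, 2295: 18 days.
Total: 5100 days.

5100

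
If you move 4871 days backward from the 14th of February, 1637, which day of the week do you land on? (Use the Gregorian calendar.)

Feb 14, 1637 is a Saturday.
4871 mod 7 = 6, so 4871 days before a Saturday is Saturday − 6 = Sunday.

Sunday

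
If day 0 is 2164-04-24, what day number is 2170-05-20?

Apr 24, 2164 → Apr 24, 2165: 365 days.
Apr 24, 2165 → Apr 24, 2166: 365 days.
Apr 24, 2166 → Apr 24, 2167: 365 days.
Apr 24, 2167 → Apr 24, 2168: 366 days (Feb 29, 2168 is in that span).
Apr 24, 2168 → Apr 24, 2169: 365 days.
Apr 24, 2169 → May 24, 2169: 30 days (April has 30).
May 24, 2169 → Jun 24, 2169: 31 days (May has 31).
Jun 24, 2169 → Jul 24, 2169: 30 days (June has 30).
Jul 24, 2169 → Aug 24, 2169: 31 days (July has 31).
Aug 24, 2169 → Sep 24, 2169: 31 days (August has 31).
Sep 24, 2169 → Oct 24, 2169: 30 days (September has 30).
Oct 24, 2169 → Nov 24, 2169: 31 days (October has 31).
Nov 24, 2169 → Dec 24, 2169: 30 days (November has 30).
Dec 24, 2169 → Jan 24, 2170: 31 days (December has 31).
Jan 24, 2170 → Feb 24, 2170: 31 days (January has 31).
Feb 24, 2170 → Mar 24, 2170: 28 days (February has 28).
Mar 24, 2170 → Apr 24, 2170: 31 days (March has 31).
Apr 24, 2170 → May 20, 2170: 26 days.
Total: 2217 days.

2217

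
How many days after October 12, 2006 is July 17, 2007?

Oct 12, 2006 → Nov 12, 2006: 31 days (October has 31).
Nov 12, 2006 → Dec 12, 2006: 30 days (November has 30).
Dec 12, 2006 → Jan 12, 2007: 31 days (December has 31).
Jan 12, 2007 → Feb 12, 2007: 31 days (January has 31).
Feb 12, 2007 → Mar 12, 2007: 28 days (February has 28).
Mar 12, 2007 → Apr 12, 2007: 31 days (March has 31).
Apr 12, 2007 → May 12, 2007: 30 days (April has 30).
May 12, 2007 → Jun 12, 2007: 31 days (May has 31).
Jun 12, 2007 → Jul 12, 2007: 30 days (June has 30).
Jul 12, 2007 → Jul 17, 2007: 5 days.
Total: 278 days.

278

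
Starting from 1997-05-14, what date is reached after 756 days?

+365 (one year) → May 14, 1998 (391 left).
May has 31 days: +18 → Jun 1, 1998 (373 left).
Jun has 30 days: +30 → Jul 1, 1998 (343 left).
Jul has 31 days: +31 → Aug 1, 1998 (312 left).
Aug has 31 days: +31 → Sep 1, 1998 (281 left).
Sep has 30 days: +30 → Oct 1, 1998 (251 left).
Oct has 31 days: +31 → Nov 1, 1998 (220 left).
Nov has 30 days: +30 → Dec 1, 1998 (190 left).
Dec has 31 days: +31 → Jan 1, 1999 (159 left).
Jan has 31 days: +31 → Feb 1, 1999 (128 left).
Feb has 28 days: +28 → Mar 1, 1999 (100 left).
Mar has 31 days: +31 → Apr 1, 1999 (69 left).
Apr has 30 days: +30 → May 1, 1999 (39 left).
May has 31 days: +31 → Jun 1, 1999 (8 left).
+8 → Jun 9, 1999.

June 9, 1999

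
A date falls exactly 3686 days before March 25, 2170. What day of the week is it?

Wednesday

Mar 25, 2170 is a Sunday.
3686 mod 7 = 4, so 3686 days before a Sunday is Sunday − 4 = Wednesday.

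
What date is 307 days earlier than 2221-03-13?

−13 → Feb 28, 2221 (end of Feb, 28 days; 294 left).
−28 → Jan 31, 2221 (end of Jan, 31 days; 266 left).
−31 → Dec 31, 2220 (end of Dec, 31 days; 235 left).
−31 → Nov 30, 2220 (end of Nov, 30 days; 204 left).
−30 → Oct 31, 2220 (end of Oct, 31 days; 174 left).
−31 → Sep 30, 2220 (end of Sep, 30 days; 143 left).
−30 → Aug 31, 2220 (end of Aug, 31 days; 113 left).
−31 → Jul 31, 2220 (end of Jul, 31 days; 82 left).
−31 → Jun 30, 2220 (end of Jun, 30 days; 51 left).
−30 → May 31, 2220 (end of May, 31 days; 21 left).
−21 → May 10, 2220.

May 10, 2220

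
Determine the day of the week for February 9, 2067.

Wednesday

Doomsday rule: the anchor day for the 2000s is Tuesday. For year 67: 67÷12 = 5 r 7, and 7÷4 = 1, so 5+7+1 = 13.
Tuesday + 13 ≡ Monday — that's 2067's doomsday.
In February the doomsday date is Feb 28 (2067 is not a leap year).
Feb 9 is 19 days before Feb 28; 19 mod 7 = 5, so Monday − 5 = Wednesday.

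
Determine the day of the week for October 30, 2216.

Doomsday rule: the anchor day for the 2200s is Friday. For year 16: 16÷12 = 1 r 4, and 4÷4 = 1, so 1+4+1 = 6.
Friday + 6 ≡ Thursday — that's 2216's doomsday.
In October the doomsday date is Oct 10.
Oct 30 is 20 days after Oct 10; 20 mod 7 = 6, so Thursday + 6 = Wednesday.

Wednesday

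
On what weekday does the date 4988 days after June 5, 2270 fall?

Jun 5, 2270 is a Sunday.
4988 mod 7 = 4, so 4988 days after a Sunday is Sunday + 4 = Thursday.

Thursday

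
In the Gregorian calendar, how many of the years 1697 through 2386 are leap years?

166

Multiples of 4 in [1697,2386]: 172.
Of those, multiples of 100: 7 (not leap unless ÷400).
Multiples of 400: 1.
Leap years = 172 − 7 + 1 = 166.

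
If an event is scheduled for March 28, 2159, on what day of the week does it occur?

Wednesday

Doomsday rule: the anchor day for the 2100s is Sunday. For year 59: 59÷12 = 4 r 11, and 11÷4 = 2, so 4+11+2 = 17.
Sunday + 17 ≡ Wednesday — that's 2159's doomsday.
In March the doomsday date is Mar 14.
Mar 28 is 14 days after Mar 14; 14 mod 7 = 0, so Wednesday + 0 = Wednesday.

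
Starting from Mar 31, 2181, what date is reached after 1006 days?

January 1, 2184

+365 (one year) → Mar 31, 2182 (641 left).
+365 (one year) → Mar 31, 2183 (276 left).
Mar has 31 days: +1 → Apr 1, 2183 (275 left).
Apr has 30 days: +30 → May 1, 2183 (245 left).
May has 31 days: +31 → Jun 1, 2183 (214 left).
Jun has 30 days: +30 → Jul 1, 2183 (184 left).
Jul has 31 days: +31 → Aug 1, 2183 (153 left).
Aug has 31 days: +31 → Sep 1, 2183 (122 left).
Sep has 30 days: +30 → Oct 1, 2183 (92 left).
Oct has 31 days: +31 → Nov 1, 2183 (61 left).
Nov has 30 days: +30 → Dec 1, 2183 (31 left).
Dec has 31 days: +31 → Jan 1, 2184 (0 left).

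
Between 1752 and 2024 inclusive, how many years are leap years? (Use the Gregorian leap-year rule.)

67

Multiples of 4 in [1752,2024]: 69.
Of those, multiples of 100: 3 (not leap unless ÷400).
Multiples of 400: 1.
Leap years = 69 − 3 + 1 = 67.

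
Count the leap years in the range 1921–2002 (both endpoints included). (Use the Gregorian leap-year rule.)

20

Multiples of 4 in [1921,2002]: 20.
Of those, multiples of 100: 1 (not leap unless ÷400).
Multiples of 400: 1.
Leap years = 20 − 1 + 1 = 20.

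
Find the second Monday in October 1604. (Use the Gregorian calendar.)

October 1, 1604 is a Friday.
The first Monday is therefore October 4 (3 days later).
The second Monday is 4 + 1×7 = October 11.

October 11, 1604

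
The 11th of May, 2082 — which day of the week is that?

Monday

Doomsday rule: the anchor day for the 2000s is Tuesday. For year 82: 82÷12 = 6 r 10, and 10÷4 = 2, so 6+10+2 = 18.
Tuesday + 18 ≡ Saturday — that's 2082's doomsday.
In May the doomsday date is May 9.
May 11 is 2 days after May 9; 2 mod 7 = 2, so Saturday + 2 = Monday.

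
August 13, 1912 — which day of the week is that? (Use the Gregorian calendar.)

Tuesday

January 1, 1912 is a Monday.
Jan 1, 1912 → Feb 1, 1912: 31 days (January has 31).
Feb 1, 1912 → Mar 1, 1912: 29 days (February has 29).
Mar 1, 1912 → Apr 1, 1912: 31 days (March has 31).
Apr 1, 1912 → May 1, 1912: 30 days (April has 30).
May 1, 1912 → Jun 1, 1912: 31 days (May has 31).
Jun 1, 1912 → Jul 1, 1912: 30 days (June has 30).
Jul 1, 1912 → Aug 1, 1912: 31 days (July has 31).
Aug 1, 1912 → Aug 13, 1912: 12 days.
Total: 225 days.
225 mod 7 = 1, so Monday + 1 = Tuesday.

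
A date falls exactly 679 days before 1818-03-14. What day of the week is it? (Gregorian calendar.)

Saturday

First find the weekday of Mar 14, 1818. Doomsday rule: the anchor day for the 1800s is Friday. For year 18: 18÷12 = 1 r 6, and 6÷4 = 1, so 1+6+1 = 8.
Friday + 8 ≡ Saturday — that's 1818's doomsday.
In March the doomsday date is Mar 14.
Mar 14 is the doomsday itself: Saturday.
679 mod 7 = 0, so 679 days before a Saturday is Saturday − 0 = Saturday.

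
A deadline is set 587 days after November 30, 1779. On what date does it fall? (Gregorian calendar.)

July 9, 1781

+366 (one year; includes Feb 29, 1780) → Nov 30, 1780 (221 left).
Nov has 30 days: +1 → Dec 1, 1780 (220 left).
Dec has 31 days: +31 → Jan 1, 1781 (189 left).
Jan has 31 days: +31 → Feb 1, 1781 (158 left).
Feb has 28 days: +28 → Mar 1, 1781 (130 left).
Mar has 31 days: +31 → Apr 1, 1781 (99 left).
Apr has 30 days: +30 → May 1, 1781 (69 left).
May has 31 days: +31 → Jun 1, 1781 (38 left).
Jun has 30 days: +30 → Jul 1, 1781 (8 left).
+8 → Jul 9, 1781.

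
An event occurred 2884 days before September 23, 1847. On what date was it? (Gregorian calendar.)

−365 (one year) → Sep 23, 1846 (2519 left).
−365 (one year) → Sep 23, 1845 (2154 left).
−365 (one year) → Sep 23, 1844 (1789 left).
−366 (one year; includes Feb 29, 1844) → Sep 23, 1843 (1423 left).
−365 (one year) → Sep 23, 1842 (1058 left).
−365 (one year) → Sep 23, 1841 (693 left).
−365 (one year) → Sep 23, 1840 (328 left).
−23 → Aug 31, 1840 (end of Aug, 31 days; 305 left).
−31 → Jul 31, 1840 (end of Jul, 31 days; 274 left).
−31 → Jun 30, 1840 (end of Jun, 30 days; 243 left).
−30 → May 31, 1840 (end of May, 31 days; 213 left).
−31 → Apr 30, 1840 (end of Apr, 30 days; 182 left).
−30 → Mar 31, 1840 (end of Mar, 31 days; 152 left).
−31 → Feb 29, 1840 (end of Feb, 29 days; 121 left).
−29 → Jan 31, 1840 (end of Jan, 31 days; 92 left).
−31 → Dec 31, 1839 (end of Dec, 31 days; 61 left).
−31 → Nov 30, 1839 (end of Nov, 30 days; 30 left).
−30 → Oct 31, 1839 (end of Oct, 31 days; 0 left).

October 31, 1839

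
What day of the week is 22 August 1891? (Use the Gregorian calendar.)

Saturday

Doomsday rule: the anchor day for the 1800s is Friday. For year 91: 91÷12 = 7 r 7, and 7÷4 = 1, so 7+7+1 = 15.
Friday + 15 ≡ Saturday — that's 1891's doomsday.
In August the doomsday date is Aug 8.
Aug 22 is 14 days after Aug 8; 14 mod 7 = 0, so Saturday + 0 = Saturday.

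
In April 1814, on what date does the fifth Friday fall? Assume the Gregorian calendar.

April 29, 1814

April 1, 1814 is a Friday.
The first Friday is therefore April 1 (same day).
The fifth Friday is 1 + 4×7 = April 29.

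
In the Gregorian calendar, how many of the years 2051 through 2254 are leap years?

Multiples of 4 in [2051,2254]: 51.
Of those, multiples of 100: 2 (not leap unless ÷400).
Multiples of 400: 0.
Leap years = 51 − 2 + 0 = 49.

49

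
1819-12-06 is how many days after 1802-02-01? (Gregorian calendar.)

6517

Feb 1, 1802 → Feb 1, 1803: 365 days.
Feb 1, 1803 → Feb 1, 1804: 365 days.
Feb 1, 1804 → Feb 1, 1805: 366 days (Feb 29, 1804 is in that span).
Feb 1, 1805 → Feb 1, 1806: 365 days.
Feb 1, 1806 → Feb 1, 1807: 365 days.
Feb 1, 1807 → Feb 1, 1808: 365 days.
Feb 1, 1808 → Feb 1, 1809: 366 days (Feb 29, 1808 is in that span).
Feb 1, 1809 → Feb 1, 1810: 365 days.
Feb 1, 1810 → Feb 1, 1811: 365 days.
Feb 1, 1811 → Feb 1, 1812: 365 days.
Feb 1, 1812 → Feb 1, 1813: 366 days (Feb 29, 1812 is in that span).
Feb 1, 1813 → Feb 1, 1814: 365 days.
Feb 1, 1814 → Feb 1, 1815: 365 days.
Feb 1, 1815 → Feb 1, 1816: 365 days.
Feb 1, 1816 → Feb 1, 1817: 366 days (Feb 29, 1816 is in that span).
Feb 1, 1817 → Feb 1, 1818: 365 days.
Feb 1, 1818 → Feb 1, 1819: 365 days.
Feb 1, 1819 → Mar 1, 1819: 28 days (February has 28).
Mar 1, 1819 → Apr 1, 1819: 31 days (March has 31).
Apr 1, 1819 → May 1, 1819: 30 days (April has 30).
May 1, 1819 → Jun 1, 1819: 31 days (May has 31).
Jun 1, 1819 → Jul 1, 1819: 30 days (June has 30).
Jul 1, 1819 → Aug 1, 1819: 31 days (July has 31).
Aug 1, 1819 → Sep 1, 1819: 31 days (August has 31).
Sep 1, 1819 → Oct 1, 1819: 30 days (September has 30).
Oct 1, 1819 → Nov 1, 1819: 31 days (October has 31).
Nov 1, 1819 → Dec 1, 1819: 30 days (November has 30).
Dec 1, 1819 → Dec 6, 1819: 5 days.
Total: 6517 days.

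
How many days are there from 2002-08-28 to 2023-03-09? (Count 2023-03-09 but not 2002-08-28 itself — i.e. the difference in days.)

Aug 28, 2002 → Aug 28, 2003: 365 days.
Aug 28, 2003 → Aug 28, 2004: 366 days (Feb 29, 2004 is in that span).
Aug 28, 2004 → Aug 28, 2005: 365 days.
Aug 28, 2005 → Aug 28, 2006: 365 days.
Aug 28, 2006 → Aug 28, 2007: 365 days.
Aug 28, 2007 → Aug 28, 2008: 366 days (Feb 29, 2008 is in that span).
Aug 28, 2008 → Aug 28, 2009: 365 days.
Aug 28, 2009 → Aug 28, 2010: 365 days.
Aug 28, 2010 → Aug 28, 2011: 365 days.
Aug 28, 2011 → Aug 28, 2012: 366 days (Feb 29, 2012 is in that span).
Aug 28, 2012 → Aug 28, 2013: 365 days.
Aug 28, 2013 → Aug 28, 2014: 365 days.
Aug 28, 2014 → Aug 28, 2015: 365 days.
Aug 28, 2015 → Aug 28, 2016: 366 days (Feb 29, 2016 is in that span).
Aug 28, 2016 → Aug 28, 2017: 365 days.
Aug 28, 2017 → Aug 28, 2018: 365 days.
Aug 28, 2018 → Aug 28, 2019: 365 days.
Aug 28, 2019 → Aug 28, 2020: 366 days (Feb 29, 2020 is in that span).
Aug 28, 2020 → Aug 28, 2021: 365 days.
Aug 28, 2021 → Aug 28, 2022: 365 days.
Aug 28, 2022 → Sep 28, 2022: 31 days (August has 31).
Sep 28, 2022 → Oct 28, 2022: 30 days (September has 30).
Oct 28, 2022 → Nov 28, 2022: 31 days (October has 31).
Nov 28, 2022 → Dec 28, 2022: 30 days (November has 30).
Dec 28, 2022 → Jan 28, 2023: 31 days (December has 31).
Jan 28, 2023 → Feb 28, 2023: 31 days (January has 31).
Feb 28, 2023 → Mar 9, 2023: 9 days.
Total: 7498 days.

7498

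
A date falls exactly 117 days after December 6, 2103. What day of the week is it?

First find the weekday of Dec 6, 2103. Doomsday rule: the anchor day for the 2100s is Sunday. For year 03: 3÷12 = 0 r 3, and 3÷4 = 0, so 0+3+0 = 3.
Sunday + 3 ≡ Wednesday — that's 2103's doomsday.
In December the doomsday date is Dec 12.
Dec 6 is 6 days before Dec 12; 6 mod 7 = 6, so Wednesday − 6 = Thursday.
117 mod 7 = 5, so 117 days after a Thursday is Thursday + 5 = Tuesday.

Tuesday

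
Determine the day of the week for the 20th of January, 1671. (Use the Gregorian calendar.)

Tuesday

Doomsday rule: the anchor day for the 1600s is Tuesday. For year 71: 71÷12 = 5 r 11, and 11÷4 = 2, so 5+11+2 = 18.
Tuesday + 18 ≡ Saturday — that's 1671's doomsday.
In January the doomsday date is Jan 3 (1671 is not a leap year).
Jan 20 is 17 days after Jan 3; 17 mod 7 = 3, so Saturday + 3 = Tuesday.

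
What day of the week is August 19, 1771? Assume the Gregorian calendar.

Monday

Doomsday rule: the anchor day for the 1700s is Sunday. For year 71: 71÷12 = 5 r 11, and 11÷4 = 2, so 5+11+2 = 18.
Sunday + 18 ≡ Thursday — that's 1771's doomsday.
In August the doomsday date is Aug 8.
Aug 19 is 11 days after Aug 8; 11 mod 7 = 4, so Thursday + 4 = Monday.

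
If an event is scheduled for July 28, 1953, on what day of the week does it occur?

Tuesday

January 1, 1953 is a Thursday.
Jan 1, 1953 → Feb 1, 1953: 31 days (January has 31).
Feb 1, 1953 → Mar 1, 1953: 28 days (February has 28).
Mar 1, 1953 → Apr 1, 1953: 31 days (March has 31).
Apr 1, 1953 → May 1, 1953: 30 days (April has 30).
May 1, 1953 → Jun 1, 1953: 31 days (May has 31).
Jun 1, 1953 → Jul 1, 1953: 30 days (June has 30).
Jul 1, 1953 → Jul 28, 1953: 27 days.
Total: 208 days.
208 mod 7 = 5, so Thursday + 5 = Tuesday.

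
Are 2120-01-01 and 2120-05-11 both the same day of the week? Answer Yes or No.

From Jan 1, 2120 to May 11, 2120 is 131 days.
131 mod 7 = 5, so they are different weekdays.
(Jan 1, 2120 is a Monday; May 11, 2120 is a Saturday.)

No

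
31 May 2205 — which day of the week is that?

Doomsday rule: the anchor day for the 2200s is Friday. For year 05: 5÷12 = 0 r 5, and 5÷4 = 1, so 0+5+1 = 6.
Friday + 6 ≡ Thursday — that's 2205's doomsday.
In May the doomsday date is May 9.
May 31 is 22 days after May 9; 22 mod 7 = 1, so Thursday + 1 = Friday.

Friday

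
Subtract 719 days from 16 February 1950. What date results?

February 28, 1948

−365 (one year) → Feb 16, 1949 (354 left).
−16 → Jan 31, 1949 (end of Jan, 31 days; 338 left).
−31 → Dec 31, 1948 (end of Dec, 31 days; 307 left).
−31 → Nov 30, 1948 (end of Nov, 30 days; 276 left).
−30 → Oct 31, 1948 (end of Oct, 31 days; 246 left).
−31 → Sep 30, 1948 (end of Sep, 30 days; 215 left).
−30 → Aug 31, 1948 (end of Aug, 31 days; 185 left).
−31 → Jul 31, 1948 (end of Jul, 31 days; 154 left).
−31 → Jun 30, 1948 (end of Jun, 30 days; 123 left).
−30 → May 31, 1948 (end of May, 31 days; 93 left).
−31 → Apr 30, 1948 (end of Apr, 30 days; 62 left).
−30 → Mar 31, 1948 (end of Mar, 31 days; 32 left).
−31 → Feb 29, 1948 (end of Feb, 29 days; 1 left).
−1 → Feb 28, 1948.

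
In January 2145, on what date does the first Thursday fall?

January 1, 2145 is a Friday.
The first Thursday is therefore January 7 (6 days later).

January 7, 2145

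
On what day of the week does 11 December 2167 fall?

Friday

Doomsday rule: the anchor day for the 2100s is Sunday. For year 67: 67÷12 = 5 r 7, and 7÷4 = 1, so 5+7+1 = 13.
Sunday + 13 ≡ Saturday — that's 2167's doomsday.
In December the doomsday date is Dec 12.
Dec 11 is 1 day before Dec 12; 1 mod 7 = 1, so Saturday − 1 = Friday.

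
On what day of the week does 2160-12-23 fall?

Tuesday

Doomsday rule: the anchor day for the 2100s is Sunday. For year 60: 60÷12 = 5 r 0, and 0÷4 = 0, so 5+0+0 = 5.
Sunday + 5 ≡ Friday — that's 2160's doomsday.
In December the doomsday date is Dec 12.
Dec 23 is 11 days after Dec 12; 11 mod 7 = 4, so Friday + 4 = Tuesday.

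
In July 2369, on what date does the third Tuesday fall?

July 1, 2369 is a Tuesday.
The first Tuesday is therefore July 1 (same day).
The third Tuesday is 1 + 2×7 = July 15.

July 15, 2369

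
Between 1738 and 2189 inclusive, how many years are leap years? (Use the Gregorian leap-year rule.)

Multiples of 4 in [1738,2189]: 113.
Of those, multiples of 100: 4 (not leap unless ÷400).
Multiples of 400: 1.
Leap years = 113 − 4 + 1 = 110.

110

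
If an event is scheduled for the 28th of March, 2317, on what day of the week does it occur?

Wednesday

Doomsday rule: the anchor day for the 2300s is Wednesday. For year 17: 17÷12 = 1 r 5, and 5÷4 = 1, so 1+5+1 = 7.
Wednesday + 7 ≡ Wednesday — that's 2317's doomsday.
In March the doomsday date is Mar 14.
Mar 28 is 14 days after Mar 14; 14 mod 7 = 0, so Wednesday + 0 = Wednesday.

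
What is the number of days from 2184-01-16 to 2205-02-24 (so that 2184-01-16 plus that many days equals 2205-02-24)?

7709

Jan 16, 2184 → Jan 16, 2185: 366 days (Feb 29, 2184 is in that span).
Jan 16, 2185 → Jan 16, 2186: 365 days.
Jan 16, 2186 → Jan 16, 2187: 365 days.
Jan 16, 2187 → Jan 16, 2188: 365 days.
Jan 16, 2188 → Jan 16, 2189: 366 days (Feb 29, 2188 is in that span).
Jan 16, 2189 → Jan 16, 2190: 365 days.
Jan 16, 2190 → Jan 16, 2191: 365 days.
Jan 16, 2191 → Jan 16, 2192: 365 days.
Jan 16, 2192 → Jan 16, 2193: 366 days (Feb 29, 2192 is in that span).
Jan 16, 2193 → Jan 16, 2194: 365 days.
Jan 16, 2194 → Jan 16, 2195: 365 days.
Jan 16, 2195 → Jan 16, 2196: 365 days.
Jan 16, 2196 → Jan 16, 2197: 366 days (Feb 29, 2196 is in that span).
Jan 16, 2197 → Jan 16, 2198: 365 days.
Jan 16, 2198 → Jan 16, 2199: 365 days.
Jan 16, 2199 → Jan 16, 2200: 365 days.
Jan 16, 2200 → Jan 16, 2201: 365 days.
Jan 16, 2201 → Jan 16, 2202: 365 days.
Jan 16, 2202 → Jan 16, 2203: 365 days.
Jan 16, 2203 → Jan 16, 2204: 365 days.
Jan 16, 2204 → Jan 16, 2205: 366 days (Feb 29, 2204 is in that span).
Jan 16, 2205 → Feb 16, 2205: 31 days (January has 31).
Feb 16, 2205 → Feb 24, 2205: 8 days.
Total: 7709 days.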